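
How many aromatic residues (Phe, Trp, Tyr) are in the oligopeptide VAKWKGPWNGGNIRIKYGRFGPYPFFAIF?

8

Matching residues: W4, W8, Y17, F20, Y23, F25, F26, F29.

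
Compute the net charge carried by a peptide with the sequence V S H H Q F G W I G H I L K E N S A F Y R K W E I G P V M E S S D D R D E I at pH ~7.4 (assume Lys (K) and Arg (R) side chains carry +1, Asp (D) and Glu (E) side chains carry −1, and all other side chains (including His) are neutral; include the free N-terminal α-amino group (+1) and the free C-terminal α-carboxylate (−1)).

-3

Positive (K, R): K14, R21, K22, R35 → +4.
Negative (D, E): E15, E24, E30, D33, D34, D36, E37 → −7.
The N-terminus (+1) and C-terminus (−1) cancel.
Net charge = (+4) + (−7) = −3.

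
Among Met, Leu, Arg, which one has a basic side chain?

K, R, and H are the three residues with basic side chains (ε-amine, guanidinium, and imidazole respectively).
Of the listed options, only Arg belongs to this group.

Arg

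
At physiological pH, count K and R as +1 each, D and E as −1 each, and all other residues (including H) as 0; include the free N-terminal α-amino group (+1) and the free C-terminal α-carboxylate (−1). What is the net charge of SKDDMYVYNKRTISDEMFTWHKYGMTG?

Positive (K, R): K2, K10, R11, K22 → +4.
Negative (D, E): D3, D4, D15, E16 → −4.
The N-terminus (+1) and C-terminus (−1) cancel.
Net charge = (+4) + (−4) = 0.

0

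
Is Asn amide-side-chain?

Only N (asparagine) and Q (glutamine) carry a side-chain carboxamide.
Asparagine is in this group.

Yes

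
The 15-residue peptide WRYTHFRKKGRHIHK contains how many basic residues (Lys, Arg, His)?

9

Matching residues: R2, H5, R7, K8, K9, R11, H12, H14, K15.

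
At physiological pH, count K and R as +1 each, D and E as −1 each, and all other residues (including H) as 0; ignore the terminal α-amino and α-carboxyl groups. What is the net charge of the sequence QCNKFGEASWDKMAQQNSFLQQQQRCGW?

Positive (K, R): K4, K12, R25 → +3.
Negative (D, E): E7, D11 → −2.
Net charge = (+3) + (−2) = +1.

+1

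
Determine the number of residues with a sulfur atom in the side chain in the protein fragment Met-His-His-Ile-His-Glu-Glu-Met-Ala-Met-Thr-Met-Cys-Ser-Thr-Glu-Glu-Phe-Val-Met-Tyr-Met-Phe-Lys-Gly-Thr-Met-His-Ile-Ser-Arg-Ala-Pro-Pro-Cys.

9

Cysteine (C, thiol) and methionine (M, thioether) are the two sulfur-containing amino acids.
Matching residues: Met1, Met8, Met10, Met12, Cys13, Met20, Met22, Met27, Cys35.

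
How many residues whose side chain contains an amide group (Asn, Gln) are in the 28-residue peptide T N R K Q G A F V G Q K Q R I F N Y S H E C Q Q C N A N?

9

Matching residues: N2, Q5, Q11, Q13, N17, Q23, Q24, N26, N28.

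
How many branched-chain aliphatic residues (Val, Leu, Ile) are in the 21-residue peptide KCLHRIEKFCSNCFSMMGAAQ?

Matching residues: L3, I6.

2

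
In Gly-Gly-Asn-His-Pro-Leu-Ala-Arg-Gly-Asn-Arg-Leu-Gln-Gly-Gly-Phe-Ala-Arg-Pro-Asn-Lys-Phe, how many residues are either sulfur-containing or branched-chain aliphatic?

2

Sulfur-containing: C, M. Branched-chain aliphatic: I, L, V.
Sulfur-containing residues here: none (0).
Branched-chain aliphatic residues here: Leu6, Leu12 (2).
The two groups share no amino acid, so total = 0 + 2 = 2.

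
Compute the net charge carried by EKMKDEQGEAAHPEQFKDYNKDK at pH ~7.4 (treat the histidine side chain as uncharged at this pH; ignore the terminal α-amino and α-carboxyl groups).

-2

Near pH 7.4, K and R contribute +1 each, D and E contribute −1 each, and every other side chain (His included, as stated) is uncharged.
Positive (K, R): K2, K4, K17, K21, K23 → +5.
Negative (D, E): E1, D5, E6, E9, E14, D18, D22 → −7.
Net charge = (+5) + (−7) = −2.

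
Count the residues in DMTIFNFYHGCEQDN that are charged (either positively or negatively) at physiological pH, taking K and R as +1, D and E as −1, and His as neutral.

3

Charged side chains at pH ~7.4: K, R (positive); D, E (negative).
Matching residues: D1, E12, D14.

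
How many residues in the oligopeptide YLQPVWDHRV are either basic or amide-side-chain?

3

Basic: H, K, R. Amide-side-chain: N, Q.
Basic residues here: H8, R9 (2).
Amide-side-chain residues here: Q3 (1).
The two groups share no amino acid, so total = 2 + 1 = 3.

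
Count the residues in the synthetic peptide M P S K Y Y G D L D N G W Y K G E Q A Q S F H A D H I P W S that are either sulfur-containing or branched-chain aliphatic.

3

Sulfur-containing: C, M. Branched-chain aliphatic: I, L, V.
Sulfur-containing residues here: M1 (1).
Branched-chain aliphatic residues here: L9, I27 (2).
The two groups share no amino acid, so total = 1 + 2 = 3.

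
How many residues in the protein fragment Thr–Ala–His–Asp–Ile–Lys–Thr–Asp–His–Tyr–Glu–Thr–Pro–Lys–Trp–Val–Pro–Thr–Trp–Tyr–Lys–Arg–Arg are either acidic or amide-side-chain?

Acidic: D, E. Amide-side-chain: N, Q.
Acidic residues here: Asp4, Asp8, Glu11 (3).
Amide-side-chain residues here: none (0).
The two groups share no amino acid, so total = 3 + 0 = 3.

3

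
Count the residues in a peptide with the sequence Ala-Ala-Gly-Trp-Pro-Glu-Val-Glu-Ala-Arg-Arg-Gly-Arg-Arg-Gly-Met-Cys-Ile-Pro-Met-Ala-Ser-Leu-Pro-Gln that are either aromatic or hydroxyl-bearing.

Aromatic: F, W, Y. Hydroxyl-bearing: S, T, Y.
Aromatic residues here: Trp4 (1).
Hydroxyl-bearing residues here: Ser22 (1).
(Y belongs to both groups, but none appear in this sequence.) Total = 1 + 1 = 2.

2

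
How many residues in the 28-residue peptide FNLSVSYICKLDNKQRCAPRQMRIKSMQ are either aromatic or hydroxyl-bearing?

5

Aromatic: F, W, Y. Hydroxyl-bearing: S, T, Y.
Aromatic residues here: F1, Y7 (2).
Hydroxyl-bearing residues here: S4, S6, Y7, S26 (4).
Y is in both groups, so the 1 Y residue must not be double-counted.
Total = 2 + 4 − 1 = 5.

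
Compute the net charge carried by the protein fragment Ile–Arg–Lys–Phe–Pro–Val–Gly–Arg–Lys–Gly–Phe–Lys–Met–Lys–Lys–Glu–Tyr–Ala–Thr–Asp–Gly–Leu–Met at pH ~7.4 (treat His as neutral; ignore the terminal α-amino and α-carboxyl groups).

+5

Near pH 7.4, K and R contribute +1 each, D and E contribute −1 each, and every other side chain (His included, as stated) is uncharged.
Positive (K, R): Arg2, Lys3, Arg8, Lys9, Lys12, Lys14, Lys15 → +7.
Negative (D, E): Glu16, Asp20 → −2.
Net charge = (+7) + (−2) = +5.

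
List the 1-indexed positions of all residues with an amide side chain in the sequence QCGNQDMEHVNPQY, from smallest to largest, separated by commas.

Only N (asparagine) and Q (glutamine) carry a side-chain carboxamide.
Matching residues: Q1, N4, Q5, N11, Q13.

1, 4, 5, 11, 13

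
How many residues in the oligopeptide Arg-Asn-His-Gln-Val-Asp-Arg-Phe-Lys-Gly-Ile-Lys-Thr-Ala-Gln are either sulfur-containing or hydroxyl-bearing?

1

Sulfur-containing: C, M. Hydroxyl-bearing: S, T, Y.
Sulfur-containing residues here: none (0).
Hydroxyl-bearing residues here: Thr13 (1).
The two groups share no amino acid, so total = 0 + 1 = 1.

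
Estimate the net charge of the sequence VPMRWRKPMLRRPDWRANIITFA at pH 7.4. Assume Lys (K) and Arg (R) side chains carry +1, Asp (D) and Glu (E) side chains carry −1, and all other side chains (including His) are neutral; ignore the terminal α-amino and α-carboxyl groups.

+5

Positive (K, R): R4, R6, K7, R11, R12, R16 → +6.
Negative (D, E): D14 → −1.
Net charge = (+6) + (−1) = +5.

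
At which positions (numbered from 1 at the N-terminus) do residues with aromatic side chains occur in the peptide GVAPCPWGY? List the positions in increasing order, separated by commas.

F, W, and Y each carry an aromatic ring on the side chain.
Matching residues: W7, Y9.

7, 9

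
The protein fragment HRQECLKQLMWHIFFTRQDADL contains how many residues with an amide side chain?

Asparagine (N) and glutamine (Q) have uncharged amide side chains.
Matching residues: Q3, Q8, Q18.

3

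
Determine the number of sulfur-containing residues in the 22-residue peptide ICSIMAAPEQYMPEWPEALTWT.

3

Only Cys (C) and Met (M) have a sulfur atom in the side chain.
Matching residues: C2, M5, M12.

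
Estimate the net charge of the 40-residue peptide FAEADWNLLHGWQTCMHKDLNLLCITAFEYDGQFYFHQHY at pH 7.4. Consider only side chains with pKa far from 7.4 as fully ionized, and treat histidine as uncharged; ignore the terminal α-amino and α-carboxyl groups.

-4

Near pH 7.4, K and R contribute +1 each, D and E contribute −1 each, and every other side chain (His included, as stated) is uncharged.
Positive (K, R): K18 → +1.
Negative (D, E): E3, D5, D19, E29, D31 → −5.
Net charge = (+1) + (−5) = −4.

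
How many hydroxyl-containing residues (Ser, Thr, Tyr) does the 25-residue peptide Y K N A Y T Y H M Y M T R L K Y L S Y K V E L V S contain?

Matching residues: Y1, Y5, T6, Y7, Y10, T12, Y16, S18, Y19, S25.

10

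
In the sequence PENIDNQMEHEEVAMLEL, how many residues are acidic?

6

Only D (aspartate) and E (glutamate) carry a side-chain carboxylic acid.
Matching residues: E2, D5, E9, E11, E12, E17.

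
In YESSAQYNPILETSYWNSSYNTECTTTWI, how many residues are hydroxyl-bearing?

14

Serine (S), threonine (T), and tyrosine (Y) each carry a hydroxyl group on the side chain.
Matching residues: Y1, S3, S4, Y7, T13, S14, Y15, S18, S19, Y20, T22, T25, T26, T27.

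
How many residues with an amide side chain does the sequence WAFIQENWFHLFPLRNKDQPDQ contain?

5

Only N (asparagine) and Q (glutamine) carry a side-chain carboxamide.
Matching residues: Q5, N7, N16, Q19, Q22.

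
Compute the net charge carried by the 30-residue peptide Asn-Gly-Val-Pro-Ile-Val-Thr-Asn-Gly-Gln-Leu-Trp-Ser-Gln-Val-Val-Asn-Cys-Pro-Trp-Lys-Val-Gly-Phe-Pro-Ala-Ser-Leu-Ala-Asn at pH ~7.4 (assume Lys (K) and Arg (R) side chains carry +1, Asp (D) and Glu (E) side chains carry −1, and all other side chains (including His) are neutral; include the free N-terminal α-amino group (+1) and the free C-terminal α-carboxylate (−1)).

Positive (K, R): Lys21 → +1.
Negative (D, E): none → −0.
The N-terminus (+1) and C-terminus (−1) cancel.
Net charge = (+1) + (−0) = +1.

+1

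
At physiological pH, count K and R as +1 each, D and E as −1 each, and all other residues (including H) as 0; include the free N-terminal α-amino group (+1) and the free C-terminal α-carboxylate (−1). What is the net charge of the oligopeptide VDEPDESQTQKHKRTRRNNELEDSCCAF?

Positive (K, R): K11, K13, R14, R16, R17 → +5.
Negative (D, E): D2, E3, D5, E6, E20, E22, D23 → −7.
The N-terminus (+1) and C-terminus (−1) cancel.
Net charge = (+5) + (−7) = −2.

-2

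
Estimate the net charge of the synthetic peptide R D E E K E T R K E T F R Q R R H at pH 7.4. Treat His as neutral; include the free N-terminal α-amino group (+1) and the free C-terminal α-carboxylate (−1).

The side chains ionized at physiological pH are Lys/Arg (+1) and Asp/Glu (−1); with His treated as neutral, nothing else contributes.
Positive (K, R): R1, K5, R8, K9, R13, R15, R16 → +7.
Negative (D, E): D2, E3, E4, E6, E10 → −5.
The N-terminus (+1) and C-terminus (−1) cancel.
Net charge = (+7) + (−5) = +2.

+2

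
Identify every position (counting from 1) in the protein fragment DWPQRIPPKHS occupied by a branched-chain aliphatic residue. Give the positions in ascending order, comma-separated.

6

V, L, and I make up the branched-chain aliphatic group.
Matching residues: I6.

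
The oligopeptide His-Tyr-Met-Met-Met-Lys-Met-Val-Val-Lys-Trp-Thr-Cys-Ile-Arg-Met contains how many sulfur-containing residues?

Cysteine (C, thiol) and methionine (M, thioether) are the two sulfur-containing amino acids.
Matching residues: Met3, Met4, Met5, Met7, Cys13, Met16.

6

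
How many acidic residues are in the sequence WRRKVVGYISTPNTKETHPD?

Aspartate (D) and glutamate (E) have carboxylic-acid side chains and are the acidic amino acids.
Matching residues: E16, D20.

2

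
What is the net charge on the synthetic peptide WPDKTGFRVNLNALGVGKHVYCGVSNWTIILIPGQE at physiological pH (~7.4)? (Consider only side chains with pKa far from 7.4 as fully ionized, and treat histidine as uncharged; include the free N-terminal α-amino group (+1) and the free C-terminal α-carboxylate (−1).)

+1

Near pH 7.4, K and R contribute +1 each, D and E contribute −1 each, and every other side chain (His included, as stated) is uncharged.
Positive (K, R): K4, R8, K18 → +3.
Negative (D, E): D3, E36 → −2.
The N-terminus (+1) and C-terminus (−1) cancel.
Net charge = (+3) + (−2) = +1.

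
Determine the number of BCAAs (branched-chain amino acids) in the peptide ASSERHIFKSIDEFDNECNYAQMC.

2

V, L, and I make up the branched-chain aliphatic group.
Matching residues: I7, I11.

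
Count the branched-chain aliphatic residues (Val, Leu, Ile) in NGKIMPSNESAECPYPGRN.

Matching residues: I4.

1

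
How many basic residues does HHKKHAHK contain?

Lysine (K), arginine (R), and histidine (H) have basic, nitrogen-containing side chains.
Matching residues: H1, H2, K3, K4, H5, H7, K8.

7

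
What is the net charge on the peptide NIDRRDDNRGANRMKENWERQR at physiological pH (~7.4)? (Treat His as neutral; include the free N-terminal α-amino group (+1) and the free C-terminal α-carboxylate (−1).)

Near pH 7.4, K and R contribute +1 each, D and E contribute −1 each, and every other side chain (His included, as stated) is uncharged.
Positive (K, R): R4, R5, R9, R13, K15, R20, R22 → +7.
Negative (D, E): D3, D6, D7, E16, E19 → −5.
The N-terminus (+1) and C-terminus (−1) cancel.
Net charge = (+7) + (−5) = +2.

+2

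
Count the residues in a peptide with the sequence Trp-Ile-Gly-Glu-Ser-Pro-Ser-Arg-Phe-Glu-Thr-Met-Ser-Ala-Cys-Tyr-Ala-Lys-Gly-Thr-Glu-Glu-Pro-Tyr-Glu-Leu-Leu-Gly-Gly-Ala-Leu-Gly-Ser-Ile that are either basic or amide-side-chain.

2

Basic: H, K, R. Amide-side-chain: N, Q.
Basic residues here: Arg8, Lys18 (2).
Amide-side-chain residues here: none (0).
The two groups share no amino acid, so total = 2 + 0 = 2.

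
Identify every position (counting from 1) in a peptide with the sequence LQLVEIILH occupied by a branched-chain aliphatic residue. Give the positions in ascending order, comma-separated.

Valine (V), leucine (L), and isoleucine (I) are the branched-chain amino acids.
Matching residues: L1, L3, V4, I6, I7, L8.

1, 3, 4, 6, 7, 8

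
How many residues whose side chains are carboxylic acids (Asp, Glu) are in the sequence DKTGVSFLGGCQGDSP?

Matching residues: D1, D14.

2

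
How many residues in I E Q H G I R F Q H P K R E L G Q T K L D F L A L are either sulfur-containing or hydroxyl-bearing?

Sulfur-containing: C, M. Hydroxyl-bearing: S, T, Y.
Sulfur-containing residues here: none (0).
Hydroxyl-bearing residues here: T18 (1).
The two groups share no amino acid, so total = 0 + 1 = 1.

1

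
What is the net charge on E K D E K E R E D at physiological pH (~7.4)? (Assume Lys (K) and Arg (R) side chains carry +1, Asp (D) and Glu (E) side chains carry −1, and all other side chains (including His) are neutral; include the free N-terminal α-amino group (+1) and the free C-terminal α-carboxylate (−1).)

Positive (K, R): K2, K5, R7 → +3.
Negative (D, E): E1, D3, E4, E6, E8, D9 → −6.
The N-terminus (+1) and C-terminus (−1) cancel.
Net charge = (+3) + (−6) = −3.

-3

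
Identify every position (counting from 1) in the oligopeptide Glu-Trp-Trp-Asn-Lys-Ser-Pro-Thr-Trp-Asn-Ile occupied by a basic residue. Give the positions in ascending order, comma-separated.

5

The basic amino acids are Lys (K), Arg (R), and His (H).
Matching residues: Lys5.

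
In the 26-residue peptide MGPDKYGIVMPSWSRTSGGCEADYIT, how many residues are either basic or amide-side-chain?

2

Basic: H, K, R. Amide-side-chain: N, Q.
Basic residues here: K5, R15 (2).
Amide-side-chain residues here: none (0).
The two groups share no amino acid, so total = 2 + 0 = 2.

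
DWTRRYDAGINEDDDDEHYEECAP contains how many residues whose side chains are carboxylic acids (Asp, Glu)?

Matching residues: D1, D7, E12, D13, D14, D15, D16, E17, E20, E21.

10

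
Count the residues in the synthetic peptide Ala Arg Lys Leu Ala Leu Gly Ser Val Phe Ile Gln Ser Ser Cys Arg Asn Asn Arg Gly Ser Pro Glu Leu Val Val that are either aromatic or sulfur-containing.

Aromatic: F, W, Y. Sulfur-containing: C, M.
Aromatic residues here: Phe10 (1).
Sulfur-containing residues here: Cys15 (1).
The two groups share no amino acid, so total = 1 + 1 = 2.

2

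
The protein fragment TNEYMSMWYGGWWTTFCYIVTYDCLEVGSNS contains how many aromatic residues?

The aromatic amino acids are Phe (F, benzyl), Trp (W, indole), and Tyr (Y, phenol).
Matching residues: Y4, W8, Y9, W12, W13, F16, Y18, Y22.

8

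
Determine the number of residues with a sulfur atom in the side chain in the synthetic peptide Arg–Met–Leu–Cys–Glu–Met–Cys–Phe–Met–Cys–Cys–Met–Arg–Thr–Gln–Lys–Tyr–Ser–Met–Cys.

10

Only Cys (C) and Met (M) have a sulfur atom in the side chain.
Matching residues: Met2, Cys4, Met6, Cys7, Met9, Cys10, Cys11, Met12, Met19, Cys20.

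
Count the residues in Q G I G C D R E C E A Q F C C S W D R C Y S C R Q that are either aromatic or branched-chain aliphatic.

4

Aromatic: F, W, Y. Branched-chain aliphatic: I, L, V.
Aromatic residues here: F13, W17, Y21 (3).
Branched-chain aliphatic residues here: I3 (1).
The two groups share no amino acid, so total = 3 + 1 = 4.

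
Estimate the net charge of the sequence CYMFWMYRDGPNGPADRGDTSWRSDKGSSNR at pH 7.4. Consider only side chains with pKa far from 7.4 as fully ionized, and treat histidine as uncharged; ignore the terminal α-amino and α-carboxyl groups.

At pH ~7.4 the Lys and Arg side chains are protonated (+1), the Asp and Glu side chains are deprotonated (−1), and with His taken as neutral all other side chains carry no charge.
Positive (K, R): R8, R17, R23, K26, R31 → +5.
Negative (D, E): D9, D16, D19, D25 → −4.
Net charge = (+5) + (−4) = +1.

+1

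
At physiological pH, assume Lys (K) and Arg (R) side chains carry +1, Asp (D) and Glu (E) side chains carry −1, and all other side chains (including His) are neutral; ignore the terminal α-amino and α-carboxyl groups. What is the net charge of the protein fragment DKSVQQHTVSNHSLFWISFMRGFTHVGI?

+1

Positive (K, R): K2, R21 → +2.
Negative (D, E): D1 → −1.
Net charge = (+2) + (−1) = +1.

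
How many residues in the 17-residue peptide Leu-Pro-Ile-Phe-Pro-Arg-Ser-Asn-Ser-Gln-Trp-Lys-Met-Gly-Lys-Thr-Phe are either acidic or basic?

Acidic: D, E. Basic: H, K, R.
Acidic residues here: none (0).
Basic residues here: Arg6, Lys12, Lys15 (3).
The two groups share no amino acid, so total = 0 + 3 = 3.

3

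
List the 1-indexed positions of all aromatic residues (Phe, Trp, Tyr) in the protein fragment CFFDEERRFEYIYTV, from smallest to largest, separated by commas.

Matching residues: F2, F3, F9, Y11, Y13.

2, 3, 9, 11, 13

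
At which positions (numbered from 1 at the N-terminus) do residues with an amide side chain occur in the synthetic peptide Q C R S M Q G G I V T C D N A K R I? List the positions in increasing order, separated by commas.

1, 6, 14

Only N (asparagine) and Q (glutamine) carry a side-chain carboxamide.
Matching residues: Q1, Q6, N14.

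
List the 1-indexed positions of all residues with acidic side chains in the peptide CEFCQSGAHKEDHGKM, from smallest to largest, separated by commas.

2, 11, 12

Aspartate (D) and glutamate (E) have carboxylic-acid side chains and are the acidic amino acids.
Matching residues: E2, E11, D12.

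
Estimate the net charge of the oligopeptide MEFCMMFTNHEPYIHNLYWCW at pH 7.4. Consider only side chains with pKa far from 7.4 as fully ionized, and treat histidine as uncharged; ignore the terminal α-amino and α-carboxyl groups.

Near pH 7.4, K and R contribute +1 each, D and E contribute −1 each, and every other side chain (His included, as stated) is uncharged.
Positive (K, R): none → +0.
Negative (D, E): E2, E11 → −2.
Net charge = (+0) + (−2) = −2.

-2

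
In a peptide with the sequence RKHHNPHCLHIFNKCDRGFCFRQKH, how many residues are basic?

The basic amino acids are Lys (K), Arg (R), and His (H).
Matching residues: R1, K2, H3, H4, H7, H10, K14, R17, R22, K24, H25.

11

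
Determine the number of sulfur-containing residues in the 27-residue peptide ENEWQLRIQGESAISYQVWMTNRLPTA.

1

Cysteine (C, thiol) and methionine (M, thioether) are the two sulfur-containing amino acids.
Matching residues: M20.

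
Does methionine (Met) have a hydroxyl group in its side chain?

S, T, and Y are the three residues with a side-chain hydroxyl.
Methionine is not in this group.

No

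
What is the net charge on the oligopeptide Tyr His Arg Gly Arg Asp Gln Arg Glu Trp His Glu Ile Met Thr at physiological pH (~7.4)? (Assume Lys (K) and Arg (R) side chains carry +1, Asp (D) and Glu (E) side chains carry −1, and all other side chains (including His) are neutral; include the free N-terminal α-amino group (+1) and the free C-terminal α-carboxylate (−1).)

Positive (K, R): Arg3, Arg5, Arg8 → +3.
Negative (D, E): Asp6, Glu9, Glu12 → −3.
The N-terminus (+1) and C-terminus (−1) cancel.
Net charge = (+3) + (−3) = 0.

0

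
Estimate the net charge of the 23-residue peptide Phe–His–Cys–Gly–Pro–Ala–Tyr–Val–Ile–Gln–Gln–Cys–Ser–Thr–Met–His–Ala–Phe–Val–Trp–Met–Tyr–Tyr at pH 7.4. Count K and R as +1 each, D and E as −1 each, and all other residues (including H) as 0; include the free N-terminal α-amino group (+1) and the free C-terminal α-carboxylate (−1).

Positive (K, R): none → +0.
Negative (D, E): none → −0.
The N-terminus (+1) and C-terminus (−1) cancel.
Net charge = (+0) + (−0) = 0.

0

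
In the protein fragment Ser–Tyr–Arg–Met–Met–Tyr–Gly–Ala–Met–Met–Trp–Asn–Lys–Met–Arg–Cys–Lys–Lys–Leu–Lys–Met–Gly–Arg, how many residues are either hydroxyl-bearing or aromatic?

Hydroxyl-bearing: S, T, Y. Aromatic: F, W, Y.
Hydroxyl-bearing residues here: Ser1, Tyr2, Tyr6 (3).
Aromatic residues here: Tyr2, Tyr6, Trp11 (3).
Y is in both groups, so the 2 Y residues must not be double-counted.
Total = 3 + 3 − 2 = 4.

4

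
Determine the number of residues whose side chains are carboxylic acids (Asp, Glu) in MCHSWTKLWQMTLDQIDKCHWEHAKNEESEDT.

Matching residues: D14, D17, E22, E27, E28, E30, D31.

7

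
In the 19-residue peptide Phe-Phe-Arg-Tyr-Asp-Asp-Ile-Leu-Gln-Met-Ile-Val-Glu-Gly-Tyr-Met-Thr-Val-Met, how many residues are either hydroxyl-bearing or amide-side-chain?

Hydroxyl-bearing: S, T, Y. Amide-side-chain: N, Q.
Hydroxyl-bearing residues here: Tyr4, Tyr15, Thr17 (3).
Amide-side-chain residues here: Gln9 (1).
The two groups share no amino acid, so total = 3 + 1 = 4.

4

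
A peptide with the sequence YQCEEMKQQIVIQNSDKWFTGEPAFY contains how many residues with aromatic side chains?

5

Phenylalanine (F), tryptophan (W), and tyrosine (Y) have aromatic ring side chains.
Matching residues: Y1, W18, F19, F25, Y26.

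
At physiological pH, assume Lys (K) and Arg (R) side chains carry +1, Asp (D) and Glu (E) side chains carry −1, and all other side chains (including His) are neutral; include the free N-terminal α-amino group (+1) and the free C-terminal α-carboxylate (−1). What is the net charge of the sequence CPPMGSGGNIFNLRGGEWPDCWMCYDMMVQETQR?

Positive (K, R): R14, R34 → +2.
Negative (D, E): E17, D20, D26, E31 → −4.
The N-terminus (+1) and C-terminus (−1) cancel.
Net charge = (+2) + (−4) = −2.

-2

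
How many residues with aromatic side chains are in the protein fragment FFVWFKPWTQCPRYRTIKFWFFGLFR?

Phenylalanine (F), tryptophan (W), and tyrosine (Y) have aromatic ring side chains.
Matching residues: F1, F2, W4, F5, W8, Y14, F19, W20, F21, F22, F25.

11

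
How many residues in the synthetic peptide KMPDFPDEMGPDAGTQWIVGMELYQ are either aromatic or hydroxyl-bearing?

Aromatic: F, W, Y. Hydroxyl-bearing: S, T, Y.
Aromatic residues here: F5, W17, Y24 (3).
Hydroxyl-bearing residues here: T15, Y24 (2).
Y is in both groups, so the 1 Y residue must not be double-counted.
Total = 3 + 2 − 1 = 4.

4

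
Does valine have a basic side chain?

No

K, R, and H are the three residues with basic side chains (ε-amine, guanidinium, and imidazole respectively).
Valine is not in this group.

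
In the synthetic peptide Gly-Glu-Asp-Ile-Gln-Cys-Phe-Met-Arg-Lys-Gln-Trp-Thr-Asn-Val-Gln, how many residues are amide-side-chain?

Asparagine (N) and glutamine (Q) have uncharged amide side chains.
Matching residues: Gln5, Gln11, Asn14, Gln16.

4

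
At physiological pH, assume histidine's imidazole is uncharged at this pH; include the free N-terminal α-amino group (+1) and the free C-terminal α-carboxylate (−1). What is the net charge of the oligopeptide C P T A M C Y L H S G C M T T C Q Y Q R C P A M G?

Near pH 7.4, K and R contribute +1 each, D and E contribute −1 each, and every other side chain (His included, as stated) is uncharged.
Positive (K, R): R20 → +1.
Negative (D, E): none → −0.
The N-terminus (+1) and C-terminus (−1) cancel.
Net charge = (+1) + (−0) = +1.

+1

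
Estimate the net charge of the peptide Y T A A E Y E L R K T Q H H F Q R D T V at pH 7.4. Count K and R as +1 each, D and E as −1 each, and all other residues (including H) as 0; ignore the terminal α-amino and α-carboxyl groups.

0

Positive (K, R): R9, K10, R17 → +3.
Negative (D, E): E5, E7, D18 → −3.
Net charge = (+3) + (−3) = 0.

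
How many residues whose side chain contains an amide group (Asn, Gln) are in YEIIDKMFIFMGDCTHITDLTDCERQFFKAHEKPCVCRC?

1

Matching residues: Q26.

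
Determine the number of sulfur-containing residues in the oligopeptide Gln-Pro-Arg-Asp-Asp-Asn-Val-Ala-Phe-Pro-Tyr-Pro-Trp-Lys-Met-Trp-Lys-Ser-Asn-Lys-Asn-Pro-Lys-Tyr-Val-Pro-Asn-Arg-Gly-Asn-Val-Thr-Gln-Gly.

1

The sulfur-bearing residues are cysteine (–SH) and methionine (–S–CH₃).
Matching residues: Met15.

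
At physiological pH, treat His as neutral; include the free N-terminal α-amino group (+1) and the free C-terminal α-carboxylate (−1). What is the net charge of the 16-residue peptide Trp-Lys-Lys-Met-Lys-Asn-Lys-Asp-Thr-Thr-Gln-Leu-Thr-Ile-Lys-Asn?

The side chains ionized at physiological pH are Lys/Arg (+1) and Asp/Glu (−1); with His treated as neutral, nothing else contributes.
Positive (K, R): Lys2, Lys3, Lys5, Lys7, Lys15 → +5.
Negative (D, E): Asp8 → −1.
The N-terminus (+1) and C-terminus (−1) cancel.
Net charge = (+5) + (−1) = +4.

+4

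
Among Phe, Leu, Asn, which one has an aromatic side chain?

Phe

The aromatic amino acids are Phe (F, benzyl), Trp (W, indole), and Tyr (Y, phenol).
Of the listed options, only Phe belongs to this group.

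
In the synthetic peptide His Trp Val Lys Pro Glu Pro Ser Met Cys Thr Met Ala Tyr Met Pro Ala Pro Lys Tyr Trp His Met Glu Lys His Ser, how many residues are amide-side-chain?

0

The amide-side-chain residues are Asn (N) and Gln (Q).
None of the 27 residues belong to this group.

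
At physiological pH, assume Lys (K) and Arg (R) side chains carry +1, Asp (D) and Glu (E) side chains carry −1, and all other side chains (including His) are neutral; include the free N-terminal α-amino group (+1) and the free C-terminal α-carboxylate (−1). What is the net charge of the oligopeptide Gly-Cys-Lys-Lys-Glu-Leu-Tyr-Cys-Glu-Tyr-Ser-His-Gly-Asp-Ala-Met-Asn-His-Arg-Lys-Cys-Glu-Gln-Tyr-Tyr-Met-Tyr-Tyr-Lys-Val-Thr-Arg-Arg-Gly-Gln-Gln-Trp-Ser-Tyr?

Positive (K, R): Lys3, Lys4, Arg19, Lys20, Lys29, Arg32, Arg33 → +7.
Negative (D, E): Glu5, Glu9, Asp14, Glu22 → −4.
The N-terminus (+1) and C-terminus (−1) cancel.
Net charge = (+7) + (−4) = +3.

+3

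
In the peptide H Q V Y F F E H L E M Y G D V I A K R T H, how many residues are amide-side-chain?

1

Asparagine (N) and glutamine (Q) have uncharged amide side chains.
Matching residues: Q2.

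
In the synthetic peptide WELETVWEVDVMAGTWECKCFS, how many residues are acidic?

Aspartate (D) and glutamate (E) have carboxylic-acid side chains and are the acidic amino acids.
Matching residues: E2, E4, E8, D10, E17.

5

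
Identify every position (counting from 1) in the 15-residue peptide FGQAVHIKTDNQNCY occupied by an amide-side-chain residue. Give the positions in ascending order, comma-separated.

3, 11, 12, 13

The amide-side-chain residues are Asn (N) and Gln (Q).
Matching residues: Q3, N11, Q12, N13.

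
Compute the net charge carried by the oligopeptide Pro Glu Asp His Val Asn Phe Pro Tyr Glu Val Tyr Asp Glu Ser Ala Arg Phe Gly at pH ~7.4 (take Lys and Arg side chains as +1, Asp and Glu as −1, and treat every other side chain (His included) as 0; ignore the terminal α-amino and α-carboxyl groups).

Positive (K, R): Arg17 → +1.
Negative (D, E): Glu2, Asp3, Glu10, Asp13, Glu14 → −5.
Net charge = (+1) + (−5) = −4.

-4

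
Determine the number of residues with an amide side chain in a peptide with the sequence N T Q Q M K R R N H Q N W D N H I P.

Asparagine (N) and glutamine (Q) have uncharged amide side chains.
Matching residues: N1, Q3, Q4, N9, Q11, N12, N15.

7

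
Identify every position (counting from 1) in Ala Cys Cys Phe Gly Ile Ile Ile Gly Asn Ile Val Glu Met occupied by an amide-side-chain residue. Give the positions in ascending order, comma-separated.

10

Asparagine (N) and glutamine (Q) have uncharged amide side chains.
Matching residues: Asn10.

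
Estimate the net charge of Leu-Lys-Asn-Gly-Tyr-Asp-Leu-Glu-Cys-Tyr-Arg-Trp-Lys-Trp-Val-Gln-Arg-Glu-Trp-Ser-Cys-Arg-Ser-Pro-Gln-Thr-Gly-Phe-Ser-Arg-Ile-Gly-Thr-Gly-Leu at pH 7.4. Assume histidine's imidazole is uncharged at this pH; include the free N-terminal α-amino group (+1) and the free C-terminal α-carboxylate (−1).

The side chains ionized at physiological pH are Lys/Arg (+1) and Asp/Glu (−1); with His treated as neutral, nothing else contributes.
Positive (K, R): Lys2, Arg11, Lys13, Arg17, Arg22, Arg30 → +6.
Negative (D, E): Asp6, Glu8, Glu18 → −3.
The N-terminus (+1) and C-terminus (−1) cancel.
Net charge = (+6) + (−3) = +3.

+3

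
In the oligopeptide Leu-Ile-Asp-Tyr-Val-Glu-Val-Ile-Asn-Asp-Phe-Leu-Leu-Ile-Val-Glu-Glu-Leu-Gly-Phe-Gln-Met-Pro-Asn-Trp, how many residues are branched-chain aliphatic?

V, L, and I make up the branched-chain aliphatic group.
Matching residues: Leu1, Ile2, Val5, Val7, Ile8, Leu12, Leu13, Ile14, Val15, Leu18.

10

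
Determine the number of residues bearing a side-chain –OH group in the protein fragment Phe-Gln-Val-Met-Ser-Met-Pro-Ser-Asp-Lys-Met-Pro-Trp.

2

Serine (S), threonine (T), and tyrosine (Y) each carry a hydroxyl group on the side chain.
Matching residues: Ser5, Ser8.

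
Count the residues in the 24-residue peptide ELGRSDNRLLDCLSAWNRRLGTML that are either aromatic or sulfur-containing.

3

Aromatic: F, W, Y. Sulfur-containing: C, M.
Aromatic residues here: W16 (1).
Sulfur-containing residues here: C12, M23 (2).
The two groups share no amino acid, so total = 1 + 2 = 3.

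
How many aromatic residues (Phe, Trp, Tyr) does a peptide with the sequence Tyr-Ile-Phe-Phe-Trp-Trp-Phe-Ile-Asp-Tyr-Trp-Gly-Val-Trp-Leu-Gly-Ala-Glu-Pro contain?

9

Matching residues: Tyr1, Phe3, Phe4, Trp5, Trp6, Phe7, Tyr10, Trp11, Trp14.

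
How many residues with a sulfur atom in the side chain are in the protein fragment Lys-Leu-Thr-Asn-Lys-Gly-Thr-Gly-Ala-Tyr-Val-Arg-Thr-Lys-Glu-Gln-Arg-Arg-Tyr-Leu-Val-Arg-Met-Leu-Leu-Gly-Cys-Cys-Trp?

Cysteine (C, thiol) and methionine (M, thioether) are the two sulfur-containing amino acids.
Matching residues: Met23, Cys27, Cys28.

3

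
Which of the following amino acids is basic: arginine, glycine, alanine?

arginine

The basic amino acids are Lys (K), Arg (R), and His (H).
Of the listed options, only arginine belongs to this group.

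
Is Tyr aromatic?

F, W, and Y each carry an aromatic ring on the side chain.
Tyrosine is in this group.

Yes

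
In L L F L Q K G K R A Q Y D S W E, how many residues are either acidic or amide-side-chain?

4

Acidic: D, E. Amide-side-chain: N, Q.
Acidic residues here: D13, E16 (2).
Amide-side-chain residues here: Q5, Q11 (2).
The two groups share no amino acid, so total = 2 + 2 = 4.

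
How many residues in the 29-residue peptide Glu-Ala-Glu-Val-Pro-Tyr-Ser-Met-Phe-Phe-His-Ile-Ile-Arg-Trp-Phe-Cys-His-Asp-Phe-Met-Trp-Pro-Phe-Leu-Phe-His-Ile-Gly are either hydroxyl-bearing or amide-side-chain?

Hydroxyl-bearing: S, T, Y. Amide-side-chain: N, Q.
Hydroxyl-bearing residues here: Tyr6, Ser7 (2).
Amide-side-chain residues here: none (0).
The two groups share no amino acid, so total = 2 + 0 = 2.

2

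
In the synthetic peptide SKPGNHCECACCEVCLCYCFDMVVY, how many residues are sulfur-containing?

Cysteine (C, thiol) and methionine (M, thioether) are the two sulfur-containing amino acids.
Matching residues: C7, C9, C11, C12, C15, C17, C19, M22.

8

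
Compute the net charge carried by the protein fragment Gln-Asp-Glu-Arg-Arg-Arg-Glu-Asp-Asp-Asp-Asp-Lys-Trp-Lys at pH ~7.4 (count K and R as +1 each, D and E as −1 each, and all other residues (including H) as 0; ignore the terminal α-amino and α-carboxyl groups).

-2

Positive (K, R): Arg4, Arg5, Arg6, Lys12, Lys14 → +5.
Negative (D, E): Asp2, Glu3, Glu7, Asp8, Asp9, Asp10, Asp11 → −7.
Net charge = (+5) + (−7) = −2.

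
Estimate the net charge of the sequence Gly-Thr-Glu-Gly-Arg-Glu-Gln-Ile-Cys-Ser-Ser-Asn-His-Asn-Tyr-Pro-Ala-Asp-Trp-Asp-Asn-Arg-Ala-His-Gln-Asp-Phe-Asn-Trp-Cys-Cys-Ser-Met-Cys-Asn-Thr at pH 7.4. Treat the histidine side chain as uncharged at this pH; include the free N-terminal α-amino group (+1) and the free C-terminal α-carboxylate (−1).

The side chains ionized at physiological pH are Lys/Arg (+1) and Asp/Glu (−1); with His treated as neutral, nothing else contributes.
Positive (K, R): Arg5, Arg22 → +2.
Negative (D, E): Glu3, Glu6, Asp18, Asp20, Asp26 → −5.
The N-terminus (+1) and C-terminus (−1) cancel.
Net charge = (+2) + (−5) = −3.

-3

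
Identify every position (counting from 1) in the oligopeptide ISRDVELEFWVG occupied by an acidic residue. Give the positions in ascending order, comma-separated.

4, 6, 8

Only D (aspartate) and E (glutamate) carry a side-chain carboxylic acid.
Matching residues: D4, E6, E8.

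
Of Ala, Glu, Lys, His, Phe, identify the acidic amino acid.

The acidic residues are Asp (D) and Glu (E), whose side chains end in a carboxylate group.
Of the listed options, only Glu belongs to this group.

Glu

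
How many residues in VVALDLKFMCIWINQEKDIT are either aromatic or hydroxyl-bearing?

Aromatic: F, W, Y. Hydroxyl-bearing: S, T, Y.
Aromatic residues here: F8, W12 (2).
Hydroxyl-bearing residues here: T20 (1).
(Y belongs to both groups, but none appear in this sequence.) Total = 2 + 1 = 3.

3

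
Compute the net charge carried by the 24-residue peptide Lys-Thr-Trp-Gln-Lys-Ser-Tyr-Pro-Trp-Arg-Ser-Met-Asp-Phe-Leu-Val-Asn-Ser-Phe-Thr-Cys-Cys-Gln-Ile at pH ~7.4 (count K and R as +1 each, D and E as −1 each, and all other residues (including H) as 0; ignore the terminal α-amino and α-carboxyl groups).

+2

Positive (K, R): Lys1, Lys5, Arg10 → +3.
Negative (D, E): Asp13 → −1.
Net charge = (+3) + (−1) = +2.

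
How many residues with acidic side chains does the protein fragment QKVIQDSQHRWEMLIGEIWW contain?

The acidic residues are Asp (D) and Glu (E), whose side chains end in a carboxylate group.
Matching residues: D6, E12, E17.

3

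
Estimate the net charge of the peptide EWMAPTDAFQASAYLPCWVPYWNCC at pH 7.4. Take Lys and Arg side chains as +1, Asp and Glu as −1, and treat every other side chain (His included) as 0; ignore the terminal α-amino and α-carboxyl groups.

Positive (K, R): none → +0.
Negative (D, E): E1, D7 → −2.
Net charge = (+0) + (−2) = −2.

-2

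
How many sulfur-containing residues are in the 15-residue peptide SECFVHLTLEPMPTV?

2

Cysteine (C, thiol) and methionine (M, thioether) are the two sulfur-containing amino acids.
Matching residues: C3, M12.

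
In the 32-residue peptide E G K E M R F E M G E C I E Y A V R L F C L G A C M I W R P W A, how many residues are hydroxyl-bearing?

Serine (S), threonine (T), and tyrosine (Y) each carry a hydroxyl group on the side chain.
Matching residues: Y15.

1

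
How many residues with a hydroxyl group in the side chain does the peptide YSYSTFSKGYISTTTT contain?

12

S, T, and Y are the three residues with a side-chain hydroxyl.
Matching residues: Y1, S2, Y3, S4, T5, S7, Y10, S12, T13, T14, T15, T16.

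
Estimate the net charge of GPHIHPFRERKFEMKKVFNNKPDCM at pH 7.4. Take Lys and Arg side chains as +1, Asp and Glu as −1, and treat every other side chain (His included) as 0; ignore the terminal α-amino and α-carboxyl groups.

Positive (K, R): R8, R10, K11, K15, K16, K21 → +6.
Negative (D, E): E9, E13, D23 → −3.
Net charge = (+6) + (−3) = +3.

+3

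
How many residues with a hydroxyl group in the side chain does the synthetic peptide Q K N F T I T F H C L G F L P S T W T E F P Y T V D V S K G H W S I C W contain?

9

S, T, and Y are the three residues with a side-chain hydroxyl.
Matching residues: T5, T7, S16, T17, T19, Y23, T24, S28, S33.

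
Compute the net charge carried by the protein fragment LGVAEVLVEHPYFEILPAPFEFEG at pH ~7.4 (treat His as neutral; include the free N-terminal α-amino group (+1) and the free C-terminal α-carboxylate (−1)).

-5

Near pH 7.4, K and R contribute +1 each, D and E contribute −1 each, and every other side chain (His included, as stated) is uncharged.
Positive (K, R): none → +0.
Negative (D, E): E5, E9, E14, E21, E23 → −5.
The N-terminus (+1) and C-terminus (−1) cancel.
Net charge = (+0) + (−5) = −5.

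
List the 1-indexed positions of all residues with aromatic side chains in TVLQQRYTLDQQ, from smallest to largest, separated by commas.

The aromatic amino acids are Phe (F, benzyl), Trp (W, indole), and Tyr (Y, phenol).
Matching residues: Y7.

7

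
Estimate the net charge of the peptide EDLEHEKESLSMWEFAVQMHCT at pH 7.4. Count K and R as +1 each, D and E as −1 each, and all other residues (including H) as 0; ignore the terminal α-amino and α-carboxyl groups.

Positive (K, R): K7 → +1.
Negative (D, E): E1, D2, E4, E6, E8, E14 → −6.
Net charge = (+1) + (−6) = −5.

-5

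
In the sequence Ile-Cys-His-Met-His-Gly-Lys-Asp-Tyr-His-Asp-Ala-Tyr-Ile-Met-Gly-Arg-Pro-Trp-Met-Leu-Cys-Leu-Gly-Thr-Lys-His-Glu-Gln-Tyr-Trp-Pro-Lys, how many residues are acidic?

The acidic residues are Asp (D) and Glu (E), whose side chains end in a carboxylate group.
Matching residues: Asp8, Asp11, Glu28.

3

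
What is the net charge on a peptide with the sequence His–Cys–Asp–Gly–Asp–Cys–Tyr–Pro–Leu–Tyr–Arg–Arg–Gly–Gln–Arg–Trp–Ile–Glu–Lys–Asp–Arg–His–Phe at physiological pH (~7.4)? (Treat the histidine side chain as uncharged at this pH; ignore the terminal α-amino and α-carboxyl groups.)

+1

The side chains ionized at physiological pH are Lys/Arg (+1) and Asp/Glu (−1); with His treated as neutral, nothing else contributes.
Positive (K, R): Arg11, Arg12, Arg15, Lys19, Arg21 → +5.
Negative (D, E): Asp3, Asp5, Glu18, Asp20 → −4.
Net charge = (+5) + (−4) = +1.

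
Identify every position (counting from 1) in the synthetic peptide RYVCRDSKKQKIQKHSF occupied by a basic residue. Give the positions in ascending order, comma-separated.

1, 5, 8, 9, 11, 14, 15

K, R, and H are the three residues with basic side chains (ε-amine, guanidinium, and imidazole respectively).
Matching residues: R1, R5, K8, K9, K11, K14, H15.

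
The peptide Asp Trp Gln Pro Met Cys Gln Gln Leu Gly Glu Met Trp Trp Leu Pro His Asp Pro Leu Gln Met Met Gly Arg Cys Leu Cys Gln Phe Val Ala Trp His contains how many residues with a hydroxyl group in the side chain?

The –OH-bearing residues are Ser, Thr (aliphatic alcohols), and Tyr (phenol).
None of the 34 residues belong to this group.

0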